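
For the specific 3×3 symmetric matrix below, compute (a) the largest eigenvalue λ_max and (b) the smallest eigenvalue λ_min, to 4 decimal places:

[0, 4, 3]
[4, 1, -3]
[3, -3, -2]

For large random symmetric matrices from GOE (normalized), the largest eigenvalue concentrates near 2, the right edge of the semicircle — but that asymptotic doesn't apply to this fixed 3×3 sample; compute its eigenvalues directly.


Since M is real symmetric, all three eigenvalues are real; they are the roots of det(λI − M) = λ³ − (tr M) λ² + s λ − det M, where s is the sum of the principal 2×2 minors.
tr M = 0 + 1 + (-2) = -1.
s = (0·1 − 4²) + (0·(-2) − 3²) + (1·(-2) − (-3)²) = -16 + (-9) + (-11) = -36.
det M (expand along row 1) = 0·(-11) − 4·1 + 3·(-15) = -49.
Characteristic polynomial: λ³ + λ² − 36λ + 49 = 0.
Substitute λ = y + (tr M)/3 = y − 0.333333 to remove the quadratic term: y³ + p·y + q = 0 with p = s − (tr M)²/3 = -36.333333 and q = −2(tr M)³/27 + (tr M)·s/3 − det M = 61.074074.
Three real roots ⇒ use the trigonometric (Viète) form: r = 2√(−p/3) = 6.960204, φ = arccos(3q/(p·r)) = arccos(-0.724521) = 2.381135 rad.
y_k = r·cos(φ/3 − 2πk/3) for k = 0, 1, 2 gives y = 4.880522, 1.857263, -6.737785.
λ_k = y_k − 0.333333 gives λ = 4.5472, 1.5239, -7.0711 (check: the sum is -1.0000 = tr M).

Hence λ_max = 4.5472 and λ_min = -7.0711.


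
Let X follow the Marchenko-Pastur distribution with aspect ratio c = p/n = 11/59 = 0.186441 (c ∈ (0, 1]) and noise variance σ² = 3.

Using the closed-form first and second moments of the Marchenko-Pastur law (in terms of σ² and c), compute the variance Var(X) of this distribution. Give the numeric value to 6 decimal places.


Recall the MP moments m_1 = E[X] = σ² and m_2 = E[X²] = σ⁴ (1 + c).
m_1 = E[X] = σ² = 3, so m_1² = 9.
m_2 = E[X²] = σ⁴ (1 + c) = 9 · (1 + 0.186441) = 9 · 1.186441 = 10.677966.
(Note m_2 − m_1² simplifies to c · σ⁴ = 0.186441 · 9.)

Var(X) = m_2 − m_1² = 10.677966 − 9 = 1.677966.


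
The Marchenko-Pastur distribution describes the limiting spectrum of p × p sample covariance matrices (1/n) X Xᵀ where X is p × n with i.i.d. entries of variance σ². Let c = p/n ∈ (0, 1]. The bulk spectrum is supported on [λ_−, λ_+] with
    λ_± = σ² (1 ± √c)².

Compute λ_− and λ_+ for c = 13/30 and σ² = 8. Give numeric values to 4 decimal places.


c = 13/30 = 0.433333; √c = 0.658281.
λ_− = σ² (1 − √c)² = 8 · (1 − 0.658281)² = 8 · (0.341719)² = 0.934177.
λ_+ = σ² (1 + √c)² = 8 · (1 + 0.658281)² = 8 · (1.658281)² = 21.999156.

Rounded to 4 decimal places: λ_− ≈ 0.9342, λ_+ ≈ 21.9992.


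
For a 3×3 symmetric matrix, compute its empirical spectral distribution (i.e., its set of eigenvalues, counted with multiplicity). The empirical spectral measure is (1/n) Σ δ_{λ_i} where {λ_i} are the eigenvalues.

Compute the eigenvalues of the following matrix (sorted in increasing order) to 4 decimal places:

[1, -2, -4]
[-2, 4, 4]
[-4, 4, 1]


Since M is real symmetric, all three eigenvalues are real; they are the roots of det(λI − M) = λ³ − (tr M) λ² + s λ − det M, where s is the sum of the principal 2×2 minors.
tr M = 1 + 4 + 1 = 6.
s = (1·4 − (-2)²) + (1·1 − (-4)²) + (4·1 − 4²) = 0 + (-15) + (-12) = -27.
det M (expand along row 1) = 1·(-12) − (-2)·14 + (-4)·8 = -16.
Characteristic polynomial: λ³ − 6λ² − 27λ + 16 = 0.
Substitute λ = y + (tr M)/3 = y + 2.000000 to remove the quadratic term: y³ + p·y + q = 0 with p = s − (tr M)²/3 = -39.000000 and q = −2(tr M)³/27 + (tr M)·s/3 − det M = -54.000000.
Three real roots ⇒ use the trigonometric (Viète) form: r = 2√(−p/3) = 7.211103, φ = arccos(3q/(p·r)) = arccos(0.576035) = 0.956927 rad.
y_k = r·cos(φ/3 − 2πk/3) for k = 0, 1, 2 gives y = 6.847354, -1.465283, -5.382071.
λ_k = y_k + 2.000000 gives λ = 8.8474, 0.5347, -3.3821 (check: the sum is 6.0000 = tr M).

Eigenvalues sorted in increasing order: [-3.3821, 0.5347, 8.8474].


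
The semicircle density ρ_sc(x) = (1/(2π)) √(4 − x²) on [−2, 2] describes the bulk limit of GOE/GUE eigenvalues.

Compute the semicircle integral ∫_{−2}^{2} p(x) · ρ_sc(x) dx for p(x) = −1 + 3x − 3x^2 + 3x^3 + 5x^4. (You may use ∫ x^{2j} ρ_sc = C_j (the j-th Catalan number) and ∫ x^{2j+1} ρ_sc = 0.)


Write p(x) = Σ a_i x^i, split into monomials and integrate each against ρ_sc separately.
Using ∫ x^{2j} ρ_sc = C_j = (1/(j+1)) C(2j, j) (Catalan numbers) and ∫ x^{2j+1} ρ_sc = 0 (odd monomials vanish by symmetry):
  i = 0 (even): a_0 · C_{0} = -1 · 1 = -1
  i = 1 (odd): ∫ x^1 ρ_sc = 0 (vanishes)
  i = 2 (even): a_2 · C_{1} = -3 · 1 = -3
  i = 3 (odd): ∫ x^3 ρ_sc = 0 (vanishes)
  i = 4 (even): a_4 · C_{2} = 5 · 2 = 10

Summing the contributions: ∫_{−2}^{2} p(x) ρ_sc(x) dx = (-1) + (-3) + 10 = 6.


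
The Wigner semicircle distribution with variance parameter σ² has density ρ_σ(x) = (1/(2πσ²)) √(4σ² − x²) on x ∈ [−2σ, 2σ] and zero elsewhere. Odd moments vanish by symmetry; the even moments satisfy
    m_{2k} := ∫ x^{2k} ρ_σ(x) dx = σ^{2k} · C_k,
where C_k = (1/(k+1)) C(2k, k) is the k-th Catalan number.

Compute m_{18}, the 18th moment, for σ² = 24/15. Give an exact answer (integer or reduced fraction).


By the scaled semicircle moment identity, m_{2k} = σ^{2k} · C_k with k = 9.
C_9 = (1/(k+1)) · C(2k, k) = (1/10) · C(18, 9) = (1/10) · 48620 = 4862.
σ^{2k} = (σ²)^k = (24/15)^9 = 134217728/1953125.

Therefore m_{18} = σ^{18} · C_9 = (134217728/1953125) · 4862 = 652566593536/1953125.


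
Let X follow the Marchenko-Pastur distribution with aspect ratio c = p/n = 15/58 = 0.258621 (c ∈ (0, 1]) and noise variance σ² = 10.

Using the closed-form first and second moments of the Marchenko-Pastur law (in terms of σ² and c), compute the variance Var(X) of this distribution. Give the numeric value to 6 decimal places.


Recall the MP moments m_1 = E[X] = σ² and m_2 = E[X²] = σ⁴ (1 + c).
m_1 = E[X] = σ² = 10, so m_1² = 100.
m_2 = E[X²] = σ⁴ (1 + c) = 100 · (1 + 0.258621) = 100 · 1.258621 = 125.862069.
(Note m_2 − m_1² simplifies to c · σ⁴ = 0.258621 · 100.)

Var(X) = m_2 − m_1² = 125.862069 − 100 = 25.862069.


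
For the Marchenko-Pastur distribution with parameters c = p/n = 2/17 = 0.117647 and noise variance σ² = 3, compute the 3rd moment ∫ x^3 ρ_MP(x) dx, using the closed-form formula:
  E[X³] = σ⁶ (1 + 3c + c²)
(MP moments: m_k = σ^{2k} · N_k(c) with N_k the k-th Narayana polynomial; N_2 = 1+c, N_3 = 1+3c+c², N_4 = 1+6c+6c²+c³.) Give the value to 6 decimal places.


E[X³] = σ⁶ (1 + 3c + c²) (third MP moment). With σ² = 3 (so σ⁶ = 27) and c = 2/17 = 0.117647: E[X³] = 27 · (1 + 3·0.117647 + (0.117647)²) = 27 · 1.366782.

So E[X^3] = 36.903114.


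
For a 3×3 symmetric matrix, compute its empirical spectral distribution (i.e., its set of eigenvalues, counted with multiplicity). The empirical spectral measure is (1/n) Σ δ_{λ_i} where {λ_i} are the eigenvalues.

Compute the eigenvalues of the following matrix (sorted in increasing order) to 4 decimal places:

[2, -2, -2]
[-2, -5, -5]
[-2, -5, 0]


Since M is real symmetric, all three eigenvalues are real; they are the roots of det(λI − M) = λ³ − (tr M) λ² + s λ − det M, where s is the sum of the principal 2×2 minors.
tr M = 2 + (-5) + 0 = -3.
s = (2·(-5) − (-2)²) + (2·0 − (-2)²) + ((-5)·0 − (-5)²) = -14 + (-4) + (-25) = -43.
det M (expand along row 1) = 2·(-25) − (-2)·(-10) + (-2)·0 = -70.
Characteristic polynomial: λ³ + 3λ² − 43λ + 70 = 0.
Substitute λ = y + (tr M)/3 = y − 1.000000 to remove the quadratic term: y³ + p·y + q = 0 with p = s − (tr M)²/3 = -46.000000 and q = −2(tr M)³/27 + (tr M)·s/3 − det M = 115.000000.
Three real roots ⇒ use the trigonometric (Viète) form: r = 2√(−p/3) = 7.831560, φ = arccos(3q/(p·r)) = arccos(-0.957664) = 2.849570 rad.
y_k = r·cos(φ/3 − 2πk/3) for k = 0, 1, 2 gives y = 4.556399, 3.238088, -7.794486.
λ_k = y_k − 1.000000 gives λ = 3.5564, 2.2381, -8.7945 (check: the sum is -3.0000 = tr M).

Eigenvalues sorted in increasing order: [-8.7945, 2.2381, 3.5564].


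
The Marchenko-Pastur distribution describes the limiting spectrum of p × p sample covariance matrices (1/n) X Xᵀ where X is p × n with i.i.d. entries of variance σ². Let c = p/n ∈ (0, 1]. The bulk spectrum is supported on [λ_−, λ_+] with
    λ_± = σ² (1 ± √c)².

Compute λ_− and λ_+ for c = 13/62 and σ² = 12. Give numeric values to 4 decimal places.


c = 13/62 = 0.209677; √c = 0.457905.
λ_− = σ² (1 − √c)² = 12 · (1 − 0.457905)² = 12 · (0.542095)² = 3.526398.
λ_+ = σ² (1 + √c)² = 12 · (1 + 0.457905)² = 12 · (1.457905)² = 25.505860.

Rounded to 4 decimal places: λ_− ≈ 3.5264, λ_+ ≈ 25.5059.


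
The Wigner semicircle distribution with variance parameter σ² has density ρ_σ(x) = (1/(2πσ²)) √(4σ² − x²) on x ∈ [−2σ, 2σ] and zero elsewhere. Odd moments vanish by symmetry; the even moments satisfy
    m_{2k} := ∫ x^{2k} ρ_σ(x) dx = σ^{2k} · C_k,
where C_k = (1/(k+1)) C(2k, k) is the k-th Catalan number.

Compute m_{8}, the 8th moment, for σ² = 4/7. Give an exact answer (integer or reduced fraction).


By the scaled semicircle moment identity, m_{2k} = σ^{2k} · C_k with k = 4.
C_4 = (1/(k+1)) · C(2k, k) = (1/5) · C(8, 4) = (1/5) · 70 = 14.
σ^{2k} = (σ²)^k = (4/7)^4 = 256/2401.

Therefore m_{8} = σ^{8} · C_4 = (256/2401) · 14 = 512/343.


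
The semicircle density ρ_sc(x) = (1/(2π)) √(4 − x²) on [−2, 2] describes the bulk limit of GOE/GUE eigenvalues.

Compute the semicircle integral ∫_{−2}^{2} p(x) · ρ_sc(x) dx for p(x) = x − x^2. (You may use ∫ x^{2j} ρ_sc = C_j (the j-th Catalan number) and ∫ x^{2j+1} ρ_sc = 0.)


Write p(x) = Σ a_i x^i, split into monomials and integrate each against ρ_sc separately.
Using ∫ x^{2j} ρ_sc = C_j = (1/(j+1)) C(2j, j) (Catalan numbers) and ∫ x^{2j+1} ρ_sc = 0 (odd monomials vanish by symmetry):
  i = 1 (odd): ∫ x^1 ρ_sc = 0 (vanishes)
  i = 2 (even): a_2 · C_{1} = -1 · 1 = -1

Summing the contributions: ∫_{−2}^{2} p(x) ρ_sc(x) dx = -1.


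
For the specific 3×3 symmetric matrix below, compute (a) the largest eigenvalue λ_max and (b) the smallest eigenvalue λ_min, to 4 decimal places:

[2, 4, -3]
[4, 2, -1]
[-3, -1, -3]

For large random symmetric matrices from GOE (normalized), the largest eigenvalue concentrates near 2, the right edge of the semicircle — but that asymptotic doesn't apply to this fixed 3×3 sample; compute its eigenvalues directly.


Since M is real symmetric, all three eigenvalues are real; they are the roots of det(λI − M) = λ³ − (tr M) λ² + s λ − det M, where s is the sum of the principal 2×2 minors.
tr M = 2 + 2 + (-3) = 1.
s = (2·2 − 4²) + (2·(-3) − (-3)²) + (2·(-3) − (-1)²) = -12 + (-15) + (-7) = -34.
det M (expand along row 1) = 2·(-7) − 4·(-15) + (-3)·2 = 40.
Characteristic polynomial: λ³ − λ² − 34λ − 40 = 0.
Substitute λ = y + (tr M)/3 = y + 0.333333 to remove the quadratic term: y³ + p·y + q = 0 with p = s − (tr M)²/3 = -34.333333 and q = −2(tr M)³/27 + (tr M)·s/3 − det M = -51.407407.
Three real roots ⇒ use the trigonometric (Viète) form: r = 2√(−p/3) = 6.765928, φ = arccos(3q/(p·r)) = arccos(0.663901) = 0.844772 rad.
y_k = r·cos(φ/3 − 2πk/3) for k = 0, 1, 2 gives y = 6.499449, -1.621472, -4.877977.
λ_k = y_k + 0.333333 gives λ = 6.8328, -1.2881, -4.5446 (check: the sum is 1.0000 = tr M).

Hence λ_max = 6.8328 and λ_min = -4.5446.


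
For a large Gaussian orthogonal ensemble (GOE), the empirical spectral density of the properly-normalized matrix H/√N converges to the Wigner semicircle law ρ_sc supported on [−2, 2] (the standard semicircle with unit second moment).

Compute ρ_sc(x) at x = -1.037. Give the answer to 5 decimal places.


ρ_sc(x) = (1/(2π)) √(4 − x²). With x = -1.037:
  4 − x² = 4 − (-1.037)² = 4 − 1.075369 = 2.924631.
  √(4 − x²) = 1.710155.
  1/(2π) = 0.159155.
  ρ_sc(-1.037) = 0.159155 · 1.710155 = 0.272180.

Rounded to 5 decimal places: ρ_sc(-1.037) ≈ 0.27218.


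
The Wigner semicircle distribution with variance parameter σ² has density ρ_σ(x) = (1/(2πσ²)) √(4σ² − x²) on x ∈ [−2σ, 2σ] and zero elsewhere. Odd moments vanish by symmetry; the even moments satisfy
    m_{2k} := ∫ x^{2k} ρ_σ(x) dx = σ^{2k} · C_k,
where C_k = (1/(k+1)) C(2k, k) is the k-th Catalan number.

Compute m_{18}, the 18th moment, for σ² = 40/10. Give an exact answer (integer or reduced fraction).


By the scaled semicircle moment identity, m_{2k} = σ^{2k} · C_k with k = 9.
C_9 = (1/(k+1)) · C(2k, k) = (1/10) · C(18, 9) = (1/10) · 48620 = 4862.
σ^{2k} = (σ²)^k = (40/10)^9 = 262144.

Therefore m_{18} = σ^{18} · C_9 = 262144 · 4862 = 1274544128.


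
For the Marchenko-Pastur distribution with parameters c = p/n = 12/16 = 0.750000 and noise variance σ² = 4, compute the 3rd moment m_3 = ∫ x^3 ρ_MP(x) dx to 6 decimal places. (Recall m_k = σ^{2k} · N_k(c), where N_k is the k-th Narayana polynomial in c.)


E[X³] = σ⁶ (1 + 3c + c²) (third MP moment). With σ² = 4 (so σ⁶ = 64) and c = 12/16 = 0.750000: E[X³] = 64 · (1 + 3·0.750000 + (0.750000)²) = 64 · 3.812500.

So E[X^3] = 244.000000.


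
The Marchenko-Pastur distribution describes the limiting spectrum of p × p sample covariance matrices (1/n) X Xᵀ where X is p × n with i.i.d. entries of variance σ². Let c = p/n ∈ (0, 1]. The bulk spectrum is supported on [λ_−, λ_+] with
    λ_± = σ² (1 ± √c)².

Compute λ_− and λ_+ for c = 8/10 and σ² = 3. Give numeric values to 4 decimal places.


c = 8/10 = 0.800000; √c = 0.894427.
λ_− = σ² (1 − √c)² = 3 · (1 − 0.894427)² = 3 · (0.105573)² = 0.033437.
λ_+ = σ² (1 + √c)² = 3 · (1 + 0.894427)² = 3 · (1.894427)² = 10.766563.

Rounded to 4 decimal places: λ_− ≈ 0.0334, λ_+ ≈ 10.7666.


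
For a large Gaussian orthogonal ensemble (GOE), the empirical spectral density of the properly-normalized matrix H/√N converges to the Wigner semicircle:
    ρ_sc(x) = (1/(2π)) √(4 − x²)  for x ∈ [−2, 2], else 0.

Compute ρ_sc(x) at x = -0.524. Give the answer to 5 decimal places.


ρ_sc(x) = (1/(2π)) √(4 − x²). With x = -0.524:
  4 − x² = 4 − (-0.524)² = 4 − 0.274576 = 3.725424.
  √(4 − x²) = 1.930136.
  1/(2π) = 0.159155.
  ρ_sc(-0.524) = 0.159155 · 1.930136 = 0.307191.

Rounded to 5 decimal places: ρ_sc(-0.524) ≈ 0.30719.


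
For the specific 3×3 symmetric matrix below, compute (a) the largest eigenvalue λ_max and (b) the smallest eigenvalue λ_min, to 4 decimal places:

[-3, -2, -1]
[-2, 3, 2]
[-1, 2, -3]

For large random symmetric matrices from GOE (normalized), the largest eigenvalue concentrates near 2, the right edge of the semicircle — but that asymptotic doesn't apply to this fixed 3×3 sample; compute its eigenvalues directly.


Since M is real symmetric, all three eigenvalues are real; they are the roots of det(λI − M) = λ³ − (tr M) λ² + s λ − det M, where s is the sum of the principal 2×2 minors.
tr M = -3 + 3 + (-3) = -3.
s = ((-3)·3 − (-2)²) + ((-3)·(-3) − (-1)²) + (3·(-3) − 2²) = -13 + 8 + (-13) = -18.
det M (expand along row 1) = (-3)·(-13) − (-2)·8 + (-1)·(-1) = 56.
Characteristic polynomial: λ³ + 3λ² − 18λ − 56 = 0.
Substitute λ = y + (tr M)/3 = y − 1.000000 to remove the quadratic term: y³ + p·y + q = 0 with p = s − (tr M)²/3 = -21.000000 and q = −2(tr M)³/27 + (tr M)·s/3 − det M = -36.000000.
Three real roots ⇒ use the trigonometric (Viète) form: r = 2√(−p/3) = 5.291503, φ = arccos(3q/(p·r)) = arccos(0.971909) = 0.237587 rad.
y_k = r·cos(φ/3 − 2πk/3) for k = 0, 1, 2 gives y = 5.274917, -2.274917, -3.000000.
λ_k = y_k − 1.000000 gives λ = 4.2749, -3.2749, -4.0000 (check: the sum is -3.0000 = tr M).

Hence λ_max = 4.2749 and λ_min = -4.0000.


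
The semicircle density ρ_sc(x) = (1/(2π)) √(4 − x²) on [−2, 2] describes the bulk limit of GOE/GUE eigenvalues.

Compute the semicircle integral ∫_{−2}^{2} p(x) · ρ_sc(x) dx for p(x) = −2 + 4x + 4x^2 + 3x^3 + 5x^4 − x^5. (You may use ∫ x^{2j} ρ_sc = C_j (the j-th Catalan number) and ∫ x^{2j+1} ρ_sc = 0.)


Write p(x) = Σ a_i x^i, split into monomials and integrate each against ρ_sc separately.
Using ∫ x^{2j} ρ_sc = C_j = (1/(j+1)) C(2j, j) (Catalan numbers) and ∫ x^{2j+1} ρ_sc = 0 (odd monomials vanish by symmetry):
  i = 0 (even): a_0 · C_{0} = -2 · 1 = -2
  i = 1 (odd): ∫ x^1 ρ_sc = 0 (vanishes)
  i = 2 (even): a_2 · C_{1} = 4 · 1 = 4
  i = 3 (odd): ∫ x^3 ρ_sc = 0 (vanishes)
  i = 4 (even): a_4 · C_{2} = 5 · 2 = 10
  i = 5 (odd): ∫ x^5 ρ_sc = 0 (vanishes)

Summing the contributions: ∫_{−2}^{2} p(x) ρ_sc(x) dx = (-2) + 4 + 10 = 12.


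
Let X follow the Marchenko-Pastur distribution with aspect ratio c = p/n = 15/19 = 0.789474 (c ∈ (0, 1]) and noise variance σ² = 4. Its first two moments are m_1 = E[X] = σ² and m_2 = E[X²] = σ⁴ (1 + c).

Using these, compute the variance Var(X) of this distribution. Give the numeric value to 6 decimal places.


m_1 = E[X] = σ² = 4, so m_1² = 16.
m_2 = E[X²] = σ⁴ (1 + c) = 16 · (1 + 0.789474) = 16 · 1.789474 = 28.631579.
(Note m_2 − m_1² simplifies to c · σ⁴ = 0.789474 · 16.)

Var(X) = m_2 − m_1² = 28.631579 − 16 = 12.631579.


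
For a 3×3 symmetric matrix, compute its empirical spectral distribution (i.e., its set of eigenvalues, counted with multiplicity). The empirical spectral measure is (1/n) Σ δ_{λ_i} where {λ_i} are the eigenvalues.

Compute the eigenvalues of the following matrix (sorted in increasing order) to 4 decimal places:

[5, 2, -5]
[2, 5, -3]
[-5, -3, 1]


Since M is real symmetric, all three eigenvalues are real; they are the roots of det(λI − M) = λ³ − (tr M) λ² + s λ − det M, where s is the sum of the principal 2×2 minors.
tr M = 5 + 5 + 1 = 11.
s = (5·5 − 2²) + (5·1 − (-5)²) + (5·1 − (-3)²) = 21 + (-20) + (-4) = -3.
det M (expand along row 1) = 5·(-4) − 2·(-13) + (-5)·19 = -89.
Characteristic polynomial: λ³ − 11λ² − 3λ + 89 = 0.
Substitute λ = y + (tr M)/3 = y + 3.666667 to remove the quadratic term: y³ + p·y + q = 0 with p = s − (tr M)²/3 = -43.333333 and q = −2(tr M)³/27 + (tr M)·s/3 − det M = -20.592593.
Three real roots ⇒ use the trigonometric (Viète) form: r = 2√(−p/3) = 7.601170, φ = arccos(3q/(p·r)) = arccos(0.187555) = 1.382123 rad.
y_k = r·cos(φ/3 − 2πk/3) for k = 0, 1, 2 gives y = 6.808657, -0.477730, -6.330927.
λ_k = y_k + 3.666667 gives λ = 10.4753, 3.1889, -2.6643 (check: the sum is 11.0000 = tr M).

Eigenvalues sorted in increasing order: [-2.6643, 3.1889, 10.4753].


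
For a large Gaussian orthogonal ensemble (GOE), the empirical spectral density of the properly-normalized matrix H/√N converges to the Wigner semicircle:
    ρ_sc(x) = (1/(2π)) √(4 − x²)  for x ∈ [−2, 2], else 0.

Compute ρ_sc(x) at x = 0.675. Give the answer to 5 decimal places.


ρ_sc(x) = (1/(2π)) √(4 − x²). With x = 0.675:
  4 − x² = 4 − (0.675)² = 4 − 0.455625 = 3.544375.
  √(4 − x²) = 1.882651.
  1/(2π) = 0.159155.
  ρ_sc(0.675) = 0.159155 · 1.882651 = 0.299633.

Rounded to 5 decimal places: ρ_sc(0.675) ≈ 0.29963.


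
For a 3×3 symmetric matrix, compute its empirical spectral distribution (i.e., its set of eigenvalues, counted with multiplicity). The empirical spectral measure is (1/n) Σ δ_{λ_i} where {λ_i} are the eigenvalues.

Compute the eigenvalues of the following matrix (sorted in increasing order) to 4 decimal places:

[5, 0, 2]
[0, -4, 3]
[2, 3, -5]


Since M is real symmetric, all three eigenvalues are real; they are the roots of det(λI − M) = λ³ − (tr M) λ² + s λ − det M, where s is the sum of the principal 2×2 minors.
tr M = 5 + (-4) + (-5) = -4.
s = (5·(-4) − 0²) + (5·(-5) − 2²) + ((-4)·(-5) − 3²) = -20 + (-29) + 11 = -38.
det M (expand along row 1) = 5·11 − 0·(-6) + 2·8 = 71.
Characteristic polynomial: λ³ + 4λ² − 38λ − 71 = 0.
Substitute λ = y + (tr M)/3 = y − 1.333333 to remove the quadratic term: y³ + p·y + q = 0 with p = s − (tr M)²/3 = -43.333333 and q = −2(tr M)³/27 + (tr M)·s/3 − det M = -15.592593.
Three real roots ⇒ use the trigonometric (Viète) form: r = 2√(−p/3) = 7.601170, φ = arccos(3q/(p·r)) = arccos(0.142016) = 1.428299 rad.
y_k = r·cos(φ/3 − 2πk/3) for k = 0, 1, 2 gives y = 6.755838, -0.360914, -6.394924.
λ_k = y_k − 1.333333 gives λ = 5.4225, -1.6942, -7.7283 (check: the sum is -4.0000 = tr M).

Eigenvalues sorted in increasing order: [-7.7283, -1.6942, 5.4225].


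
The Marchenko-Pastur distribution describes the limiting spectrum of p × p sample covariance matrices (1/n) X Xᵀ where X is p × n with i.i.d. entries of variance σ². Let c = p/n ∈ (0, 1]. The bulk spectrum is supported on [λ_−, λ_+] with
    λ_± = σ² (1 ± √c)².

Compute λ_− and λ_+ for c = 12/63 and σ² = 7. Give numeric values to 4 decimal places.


c = 12/63 = 0.190476; √c = 0.436436.
λ_− = σ² (1 − √c)² = 7 · (1 − 0.436436)² = 7 · (0.563564)² = 2.223232.
λ_+ = σ² (1 + √c)² = 7 · (1 + 0.436436)² = 7 · (1.436436)² = 14.443434.

Rounded to 4 decimal places: λ_− ≈ 2.2232, λ_+ ≈ 14.4434.


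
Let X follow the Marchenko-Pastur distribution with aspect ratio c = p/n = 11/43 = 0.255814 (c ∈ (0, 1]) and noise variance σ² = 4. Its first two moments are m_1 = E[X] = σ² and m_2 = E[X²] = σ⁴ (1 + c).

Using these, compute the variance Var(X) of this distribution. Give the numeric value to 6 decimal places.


m_1 = E[X] = σ² = 4, so m_1² = 16.
m_2 = E[X²] = σ⁴ (1 + c) = 16 · (1 + 0.255814) = 16 · 1.255814 = 20.093023.
(Note m_2 − m_1² simplifies to c · σ⁴ = 0.255814 · 16.)

Var(X) = m_2 − m_1² = 20.093023 − 16 = 4.093023.


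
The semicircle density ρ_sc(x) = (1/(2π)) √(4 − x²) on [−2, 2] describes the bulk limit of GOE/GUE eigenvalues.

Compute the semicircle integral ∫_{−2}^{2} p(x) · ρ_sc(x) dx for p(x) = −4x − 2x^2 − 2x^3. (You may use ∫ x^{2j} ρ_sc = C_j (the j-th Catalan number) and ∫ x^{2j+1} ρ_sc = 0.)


Write p(x) = Σ a_i x^i, split into monomials and integrate each against ρ_sc separately.
Using ∫ x^{2j} ρ_sc = C_j = (1/(j+1)) C(2j, j) (Catalan numbers) and ∫ x^{2j+1} ρ_sc = 0 (odd monomials vanish by symmetry):
  i = 1 (odd): ∫ x^1 ρ_sc = 0 (vanishes)
  i = 2 (even): a_2 · C_{1} = -2 · 1 = -2
  i = 3 (odd): ∫ x^3 ρ_sc = 0 (vanishes)

Summing the contributions: ∫_{−2}^{2} p(x) ρ_sc(x) dx = -2.


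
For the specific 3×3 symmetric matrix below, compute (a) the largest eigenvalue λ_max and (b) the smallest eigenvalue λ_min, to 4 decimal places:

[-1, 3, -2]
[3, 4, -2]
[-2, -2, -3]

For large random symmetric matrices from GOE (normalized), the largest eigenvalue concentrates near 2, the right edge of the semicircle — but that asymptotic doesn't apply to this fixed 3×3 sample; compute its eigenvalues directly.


Since M is real symmetric, all three eigenvalues are real; they are the roots of det(λI − M) = λ³ − (tr M) λ² + s λ − det M, where s is the sum of the principal 2×2 minors.
tr M = -1 + 4 + (-3) = 0.
s = ((-1)·4 − 3²) + ((-1)·(-3) − (-2)²) + (4·(-3) − (-2)²) = -13 + (-1) + (-16) = -30.
det M (expand along row 1) = (-1)·(-16) − 3·(-13) + (-2)·2 = 51.
Characteristic polynomial: λ³ − 30λ − 51 = 0.
Substitute λ = y + (tr M)/3 = y + 0.000000 to remove the quadratic term: y³ + p·y + q = 0 with p = s − (tr M)²/3 = -30.000000 and q = −2(tr M)³/27 + (tr M)·s/3 − det M = -51.000000.
Three real roots ⇒ use the trigonometric (Viète) form: r = 2√(−p/3) = 6.324555, φ = arccos(3q/(p·r)) = arccos(0.806381) = 0.632790 rad.
y_k = r·cos(φ/3 − 2πk/3) for k = 0, 1, 2 gives y = 6.184382, -1.945428, -4.238954.
λ_k = y_k + 0.000000 gives λ = 6.1844, -1.9454, -4.2390 (check: the sum is 0.0000 = tr M).

Hence λ_max = 6.1844 and λ_min = -4.2390.


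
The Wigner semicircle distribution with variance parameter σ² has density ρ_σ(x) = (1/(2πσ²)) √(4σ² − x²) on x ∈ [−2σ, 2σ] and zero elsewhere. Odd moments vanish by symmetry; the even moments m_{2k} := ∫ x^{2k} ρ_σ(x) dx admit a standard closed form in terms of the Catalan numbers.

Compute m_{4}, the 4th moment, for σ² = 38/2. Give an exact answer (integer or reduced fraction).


By the scaled semicircle moment identity, m_{2k} = σ^{2k} · C_k with k = 2.
C_2 = (1/(k+1)) · C(2k, k) = (1/3) · C(4, 2) = (1/3) · 6 = 2.
σ^{2k} = (σ²)^k = (38/2)^2 = 361.

Therefore m_{4} = σ^{4} · C_2 = 361 · 2 = 722.


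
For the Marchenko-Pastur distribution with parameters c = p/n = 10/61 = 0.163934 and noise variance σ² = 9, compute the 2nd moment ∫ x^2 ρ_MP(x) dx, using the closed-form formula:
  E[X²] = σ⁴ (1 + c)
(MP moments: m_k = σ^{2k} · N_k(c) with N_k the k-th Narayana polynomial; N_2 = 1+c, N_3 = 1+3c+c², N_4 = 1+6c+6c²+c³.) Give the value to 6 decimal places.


E[X²] = σ⁴ (1 + c) (second MP moment). With σ² = 9 (so σ⁴ = 81) and c = 10/61 = 0.163934: E[X²] = 81 · (1 + 0.163934) = 81 · 1.163934.

So E[X^2] = 94.278689.


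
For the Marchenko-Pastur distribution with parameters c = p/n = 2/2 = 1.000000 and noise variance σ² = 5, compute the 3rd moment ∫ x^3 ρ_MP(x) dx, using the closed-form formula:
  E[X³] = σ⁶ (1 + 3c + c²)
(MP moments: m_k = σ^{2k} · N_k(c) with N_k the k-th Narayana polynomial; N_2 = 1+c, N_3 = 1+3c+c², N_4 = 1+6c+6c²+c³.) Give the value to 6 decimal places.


E[X³] = σ⁶ (1 + 3c + c²) (third MP moment). With σ² = 5 (so σ⁶ = 125) and c = 2/2 = 1.000000: E[X³] = 125 · (1 + 3·1.000000 + (1.000000)²) = 125 · 5.000000.

So E[X^3] = 625.000000.


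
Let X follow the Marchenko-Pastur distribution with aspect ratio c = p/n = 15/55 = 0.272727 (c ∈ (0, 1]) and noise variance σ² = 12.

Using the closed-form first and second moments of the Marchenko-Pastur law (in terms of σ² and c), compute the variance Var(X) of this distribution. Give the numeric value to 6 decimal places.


Recall the MP moments m_1 = E[X] = σ² and m_2 = E[X²] = σ⁴ (1 + c).
m_1 = E[X] = σ² = 12, so m_1² = 144.
m_2 = E[X²] = σ⁴ (1 + c) = 144 · (1 + 0.272727) = 144 · 1.272727 = 183.272727.
(Note m_2 − m_1² simplifies to c · σ⁴ = 0.272727 · 144.)

Var(X) = m_2 − m_1² = 183.272727 − 144 = 39.272727.


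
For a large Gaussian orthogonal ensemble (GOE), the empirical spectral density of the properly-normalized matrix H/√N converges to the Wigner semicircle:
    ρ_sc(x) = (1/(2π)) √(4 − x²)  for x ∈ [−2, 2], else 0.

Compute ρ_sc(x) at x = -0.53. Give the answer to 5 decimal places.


ρ_sc(x) = (1/(2π)) √(4 − x²). With x = -0.53:
  4 − x² = 4 − (-0.53)² = 4 − 0.280900 = 3.719100.
  √(4 − x²) = 1.928497.
  1/(2π) = 0.159155.
  ρ_sc(-0.53) = 0.159155 · 1.928497 = 0.306930.

Rounded to 5 decimal places: ρ_sc(-0.53) ≈ 0.30693.


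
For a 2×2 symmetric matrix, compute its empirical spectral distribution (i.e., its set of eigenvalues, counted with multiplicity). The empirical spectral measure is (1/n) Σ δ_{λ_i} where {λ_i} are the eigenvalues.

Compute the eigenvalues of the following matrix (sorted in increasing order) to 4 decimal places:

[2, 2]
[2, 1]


Since M is real symmetric, both eigenvalues are real; they are the roots of det(λI − M) = λ² − (tr M) λ + det M.
tr M = 2 + 1 = 3.
det M = 2·1 − 2² = 2 − 4 = -2.
Characteristic polynomial: λ² − 3λ − 2 = 0.
Discriminant Δ = (tr M)² − 4·det M = 9 − (-8) = 17; √Δ = 4.123106.
λ = (tr M ± √Δ)/2 = (3 ± 4.123106)/2, giving (tr M − √Δ)/2 = -0.5616 and (tr M + √Δ)/2 = 3.5616.

Eigenvalues sorted in increasing order: [-0.5616, 3.5616].


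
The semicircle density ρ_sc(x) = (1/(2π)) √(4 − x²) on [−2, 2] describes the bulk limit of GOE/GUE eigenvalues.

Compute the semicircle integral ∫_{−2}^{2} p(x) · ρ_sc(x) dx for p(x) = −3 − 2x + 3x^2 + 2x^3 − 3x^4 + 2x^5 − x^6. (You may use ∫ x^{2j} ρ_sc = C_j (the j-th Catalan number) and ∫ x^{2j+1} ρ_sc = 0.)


Write p(x) = Σ a_i x^i, split into monomials and integrate each against ρ_sc separately.
Using ∫ x^{2j} ρ_sc = C_j = (1/(j+1)) C(2j, j) (Catalan numbers) and ∫ x^{2j+1} ρ_sc = 0 (odd monomials vanish by symmetry):
  i = 0 (even): a_0 · C_{0} = -3 · 1 = -3
  i = 1 (odd): ∫ x^1 ρ_sc = 0 (vanishes)
  i = 2 (even): a_2 · C_{1} = 3 · 1 = 3
  i = 3 (odd): ∫ x^3 ρ_sc = 0 (vanishes)
  i = 4 (even): a_4 · C_{2} = -3 · 2 = -6
  i = 5 (odd): ∫ x^5 ρ_sc = 0 (vanishes)
  i = 6 (even): a_6 · C_{3} = -1 · 5 = -5

Summing the contributions: ∫_{−2}^{2} p(x) ρ_sc(x) dx = (-3) + 3 + (-6) + (-5) = -11.


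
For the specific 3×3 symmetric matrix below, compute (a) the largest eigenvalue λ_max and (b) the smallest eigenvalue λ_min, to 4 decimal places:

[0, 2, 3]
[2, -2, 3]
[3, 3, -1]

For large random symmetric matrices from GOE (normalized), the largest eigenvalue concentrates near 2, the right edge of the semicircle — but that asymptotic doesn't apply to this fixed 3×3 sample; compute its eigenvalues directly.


Since M is real symmetric, all three eigenvalues are real; they are the roots of det(λI − M) = λ³ − (tr M) λ² + s λ − det M, where s is the sum of the principal 2×2 minors.
tr M = 0 + (-2) + (-1) = -3.
s = (0·(-2) − 2²) + (0·(-1) − 3²) + ((-2)·(-1) − 3²) = -4 + (-9) + (-7) = -20.
det M (expand along row 1) = 0·(-7) − 2·(-11) + 3·12 = 58.
Characteristic polynomial: λ³ + 3λ² − 20λ − 58 = 0.
Substitute λ = y + (tr M)/3 = y − 1.000000 to remove the quadratic term: y³ + p·y + q = 0 with p = s − (tr M)²/3 = -23.000000 and q = −2(tr M)³/27 + (tr M)·s/3 − det M = -36.000000.
Three real roots ⇒ use the trigonometric (Viète) form: r = 2√(−p/3) = 5.537749, φ = arccos(3q/(p·r)) = arccos(0.847935) = 0.558718 rad.
y_k = r·cos(φ/3 − 2πk/3) for k = 0, 1, 2 gives y = 5.441988, -1.832975, -3.609013.
λ_k = y_k − 1.000000 gives λ = 4.4420, -2.8330, -4.6090 (check: the sum is -3.0000 = tr M).

Hence λ_max = 4.4420 and λ_min = -4.6090.


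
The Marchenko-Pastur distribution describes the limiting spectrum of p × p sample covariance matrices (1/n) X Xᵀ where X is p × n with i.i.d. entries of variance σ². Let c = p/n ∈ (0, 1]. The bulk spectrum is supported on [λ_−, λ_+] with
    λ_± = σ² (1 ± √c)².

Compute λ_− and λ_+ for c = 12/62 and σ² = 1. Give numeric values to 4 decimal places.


c = 12/62 = 0.193548; √c = 0.439941.
λ_− = σ² (1 − √c)² = 1 · (1 − 0.439941)² = 1 · (0.560059)² = 0.313666.
λ_+ = σ² (1 + √c)² = 1 · (1 + 0.439941)² = 1 · (1.439941)² = 2.073431.

Rounded to 4 decimal places: λ_− ≈ 0.3137, λ_+ ≈ 2.0734.


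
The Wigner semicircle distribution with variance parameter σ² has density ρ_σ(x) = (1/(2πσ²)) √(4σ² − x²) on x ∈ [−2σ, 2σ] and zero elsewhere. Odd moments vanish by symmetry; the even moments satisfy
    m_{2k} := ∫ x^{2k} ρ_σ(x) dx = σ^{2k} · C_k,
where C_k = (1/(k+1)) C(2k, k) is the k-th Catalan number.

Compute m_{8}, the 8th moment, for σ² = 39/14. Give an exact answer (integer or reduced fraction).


By the scaled semicircle moment identity, m_{2k} = σ^{2k} · C_k with k = 4.
C_4 = (1/(k+1)) · C(2k, k) = (1/5) · C(8, 4) = (1/5) · 70 = 14.
σ^{2k} = (σ²)^k = (39/14)^4 = 2313441/38416.

Therefore m_{8} = σ^{8} · C_4 = (2313441/38416) · 14 = 2313441/2744.


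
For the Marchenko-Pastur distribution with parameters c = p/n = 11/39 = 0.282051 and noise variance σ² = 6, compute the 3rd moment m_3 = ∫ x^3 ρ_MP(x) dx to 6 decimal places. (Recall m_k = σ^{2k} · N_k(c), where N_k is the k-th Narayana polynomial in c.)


E[X³] = σ⁶ (1 + 3c + c²) (third MP moment). With σ² = 6 (so σ⁶ = 216) and c = 11/39 = 0.282051: E[X³] = 216 · (1 + 3·0.282051 + (0.282051)²) = 216 · 1.925707.

So E[X^3] = 415.952663.


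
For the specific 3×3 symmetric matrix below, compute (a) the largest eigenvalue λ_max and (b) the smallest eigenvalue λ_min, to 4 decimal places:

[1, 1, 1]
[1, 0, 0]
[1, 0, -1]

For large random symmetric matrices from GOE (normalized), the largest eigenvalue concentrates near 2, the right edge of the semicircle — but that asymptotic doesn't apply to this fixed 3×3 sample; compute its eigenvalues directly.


Since M is real symmetric, all three eigenvalues are real; they are the roots of det(λI − M) = λ³ − (tr M) λ² + s λ − det M, where s is the sum of the principal 2×2 minors.
tr M = 1 + 0 + (-1) = 0.
s = (1·0 − 1²) + (1·(-1) − 1²) + (0·(-1) − 0²) = -1 + (-2) + 0 = -3.
det M (expand along row 1) = 1·0 − 1·(-1) + 1·0 = 1.
Characteristic polynomial: λ³ − 3λ − 1 = 0.
Substitute λ = y + (tr M)/3 = y + 0.000000 to remove the quadratic term: y³ + p·y + q = 0 with p = s − (tr M)²/3 = -3.000000 and q = −2(tr M)³/27 + (tr M)·s/3 − det M = -1.000000.
Three real roots ⇒ use the trigonometric (Viète) form: r = 2√(−p/3) = 2.000000, φ = arccos(3q/(p·r)) = arccos(0.500000) = 1.047198 rad.
y_k = r·cos(φ/3 − 2πk/3) for k = 0, 1, 2 gives y = 1.879385, -0.347296, -1.532089.
λ_k = y_k + 0.000000 gives λ = 1.8794, -0.3473, -1.5321 (check: the sum is 0.0000 = tr M).

Hence λ_max = 1.8794 and λ_min = -1.5321.


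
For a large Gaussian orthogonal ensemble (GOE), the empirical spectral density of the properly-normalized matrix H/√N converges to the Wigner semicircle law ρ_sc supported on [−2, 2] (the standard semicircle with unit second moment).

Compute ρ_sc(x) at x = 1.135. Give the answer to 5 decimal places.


ρ_sc(x) = (1/(2π)) √(4 − x²). With x = 1.135:
  4 − x² = 4 − (1.135)² = 4 − 1.288225 = 2.711775.
  √(4 − x²) = 1.646747.
  1/(2π) = 0.159155.
  ρ_sc(1.135) = 0.159155 · 1.646747 = 0.262088.

Rounded to 5 decimal places: ρ_sc(1.135) ≈ 0.26209.


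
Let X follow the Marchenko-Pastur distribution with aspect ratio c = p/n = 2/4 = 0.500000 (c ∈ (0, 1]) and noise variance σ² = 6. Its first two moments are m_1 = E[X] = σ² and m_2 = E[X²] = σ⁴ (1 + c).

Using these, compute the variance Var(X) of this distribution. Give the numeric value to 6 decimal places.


m_1 = E[X] = σ² = 6, so m_1² = 36.
m_2 = E[X²] = σ⁴ (1 + c) = 36 · (1 + 0.500000) = 36 · 1.500000 = 54.000000.
(Note m_2 − m_1² simplifies to c · σ⁴ = 0.500000 · 36.)

Var(X) = m_2 − m_1² = 54.000000 − 36 = 18.000000.


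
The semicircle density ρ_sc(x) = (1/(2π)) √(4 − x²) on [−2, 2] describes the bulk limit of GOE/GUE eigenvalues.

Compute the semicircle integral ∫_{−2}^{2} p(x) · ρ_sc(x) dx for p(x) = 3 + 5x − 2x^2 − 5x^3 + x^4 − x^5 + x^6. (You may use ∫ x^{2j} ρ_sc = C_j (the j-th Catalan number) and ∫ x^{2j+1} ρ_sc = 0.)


Write p(x) = Σ a_i x^i, split into monomials and integrate each against ρ_sc separately.
Using ∫ x^{2j} ρ_sc = C_j = (1/(j+1)) C(2j, j) (Catalan numbers) and ∫ x^{2j+1} ρ_sc = 0 (odd monomials vanish by symmetry):
  i = 0 (even): a_0 · C_{0} = 3 · 1 = 3
  i = 1 (odd): ∫ x^1 ρ_sc = 0 (vanishes)
  i = 2 (even): a_2 · C_{1} = -2 · 1 = -2
  i = 3 (odd): ∫ x^3 ρ_sc = 0 (vanishes)
  i = 4 (even): a_4 · C_{2} = 1 · 2 = 2
  i = 5 (odd): ∫ x^5 ρ_sc = 0 (vanishes)
  i = 6 (even): a_6 · C_{3} = 1 · 5 = 5

Summing the contributions: ∫_{−2}^{2} p(x) ρ_sc(x) dx = 3 + (-2) + 2 + 5 = 8.


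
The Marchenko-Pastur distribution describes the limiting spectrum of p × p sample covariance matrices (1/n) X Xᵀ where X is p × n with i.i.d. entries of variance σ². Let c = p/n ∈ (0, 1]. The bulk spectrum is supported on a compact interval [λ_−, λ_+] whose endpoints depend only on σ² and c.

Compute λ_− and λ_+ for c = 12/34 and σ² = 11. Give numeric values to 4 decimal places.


c = 12/34 = 0.352941; √c = 0.594089.
λ_− = σ² (1 − √c)² = 11 · (1 − 0.594089)² = 11 · (0.405911)² = 1.812405.
λ_+ = σ² (1 + √c)² = 11 · (1 + 0.594089)² = 11 · (1.594089)² = 27.952301.

Rounded to 4 decimal places: λ_− ≈ 1.8124, λ_+ ≈ 27.9523.


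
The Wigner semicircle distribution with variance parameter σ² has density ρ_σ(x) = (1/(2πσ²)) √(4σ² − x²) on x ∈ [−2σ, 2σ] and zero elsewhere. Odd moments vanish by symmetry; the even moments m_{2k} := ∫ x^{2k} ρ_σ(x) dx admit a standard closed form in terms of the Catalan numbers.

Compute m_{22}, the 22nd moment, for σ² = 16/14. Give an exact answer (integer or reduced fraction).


By the scaled semicircle moment identity, m_{2k} = σ^{2k} · C_k with k = 11.
C_11 = (1/(k+1)) · C(2k, k) = (1/12) · C(22, 11) = (1/12) · 705432 = 58786.
σ^{2k} = (σ²)^k = (16/14)^11 = 8589934592/1977326743.

Therefore m_{22} = σ^{22} · C_11 = (8589934592/1977326743) · 58786 = 72138270703616/282475249.


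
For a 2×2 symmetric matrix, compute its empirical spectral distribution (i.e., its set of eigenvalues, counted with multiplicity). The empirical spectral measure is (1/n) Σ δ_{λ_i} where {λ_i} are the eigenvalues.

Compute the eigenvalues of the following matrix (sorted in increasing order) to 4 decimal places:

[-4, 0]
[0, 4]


Since M is real symmetric, both eigenvalues are real; they are the roots of det(λI − M) = λ² − (tr M) λ + det M.
tr M = -4 + 4 = 0.
det M = (-4)·4 − 0² = -16 − 0 = -16.
Characteristic polynomial: λ² − 16 = 0.
Discriminant Δ = (tr M)² − 4·det M = 0 − (-64) = 64; √Δ = 8.000000.
λ = (tr M ± √Δ)/2 = (0 ± 8.000000)/2, giving (tr M − √Δ)/2 = -4.0000 and (tr M + √Δ)/2 = 4.0000.

Eigenvalues sorted in increasing order: [-4.0000, 4.0000].


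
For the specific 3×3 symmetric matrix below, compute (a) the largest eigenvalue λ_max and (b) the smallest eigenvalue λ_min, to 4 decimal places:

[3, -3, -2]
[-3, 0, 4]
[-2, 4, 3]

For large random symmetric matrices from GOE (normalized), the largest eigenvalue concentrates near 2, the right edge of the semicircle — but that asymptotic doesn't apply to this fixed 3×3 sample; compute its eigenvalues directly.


Since M is real symmetric, all three eigenvalues are real; they are the roots of det(λI − M) = λ³ − (tr M) λ² + s λ − det M, where s is the sum of the principal 2×2 minors.
tr M = 3 + 0 + 3 = 6.
s = (3·0 − (-3)²) + (3·3 − (-2)²) + (0·3 − 4²) = -9 + 5 + (-16) = -20.
det M (expand along row 1) = 3·(-16) − (-3)·(-1) + (-2)·(-12) = -27.
Characteristic polynomial: λ³ − 6λ² − 20λ + 27 = 0.
Substitute λ = y + (tr M)/3 = y + 2.000000 to remove the quadratic term: y³ + p·y + q = 0 with p = s − (tr M)²/3 = -32.000000 and q = −2(tr M)³/27 + (tr M)·s/3 − det M = -29.000000.
Three real roots ⇒ use the trigonometric (Viète) form: r = 2√(−p/3) = 6.531973, φ = arccos(3q/(p·r)) = arccos(0.416222) = 1.141510 rad.
y_k = r·cos(φ/3 − 2πk/3) for k = 0, 1, 2 gives y = 6.064792, -0.931509, -5.133283.
λ_k = y_k + 2.000000 gives λ = 8.0648, 1.0685, -3.1333 (check: the sum is 6.0000 = tr M).

Hence λ_max = 8.0648 and λ_min = -3.1333.


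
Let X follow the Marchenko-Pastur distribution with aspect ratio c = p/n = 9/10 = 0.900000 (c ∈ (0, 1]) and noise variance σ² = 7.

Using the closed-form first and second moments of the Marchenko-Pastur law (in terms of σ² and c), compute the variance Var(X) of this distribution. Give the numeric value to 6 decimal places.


Recall the MP moments m_1 = E[X] = σ² and m_2 = E[X²] = σ⁴ (1 + c).
m_1 = E[X] = σ² = 7, so m_1² = 49.
m_2 = E[X²] = σ⁴ (1 + c) = 49 · (1 + 0.900000) = 49 · 1.900000 = 93.100000.
(Note m_2 − m_1² simplifies to c · σ⁴ = 0.900000 · 49.)

Var(X) = m_2 − m_1² = 93.100000 − 49 = 44.100000.


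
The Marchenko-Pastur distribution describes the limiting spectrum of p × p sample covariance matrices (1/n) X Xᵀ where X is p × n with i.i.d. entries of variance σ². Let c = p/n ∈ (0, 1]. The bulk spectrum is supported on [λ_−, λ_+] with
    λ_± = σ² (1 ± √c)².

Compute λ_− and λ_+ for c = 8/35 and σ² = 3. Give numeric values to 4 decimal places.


c = 8/35 = 0.228571; √c = 0.478091.
λ_− = σ² (1 − √c)² = 3 · (1 − 0.478091)² = 3 · (0.521909)² = 0.817166.
λ_+ = σ² (1 + √c)² = 3 · (1 + 0.478091)² = 3 · (1.478091)² = 6.554263.

Rounded to 4 decimal places: λ_− ≈ 0.8172, λ_+ ≈ 6.5543.
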